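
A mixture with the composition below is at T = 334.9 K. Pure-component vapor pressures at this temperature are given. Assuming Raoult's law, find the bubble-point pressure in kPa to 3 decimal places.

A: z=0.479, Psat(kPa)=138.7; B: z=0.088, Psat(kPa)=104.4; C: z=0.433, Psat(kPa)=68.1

At the bubble point ψ → 0, so ΣzᵢKᵢ = 1 with Kᵢ = Pᵢˢᵃᵗ/P ⇒ P = ΣzᵢPᵢˢᵃᵗ.
P = 0.479·138.7 + 0.088·104.4 + 0.433·68.1 = 105.112 kPa

Pbub = 105.112 kPa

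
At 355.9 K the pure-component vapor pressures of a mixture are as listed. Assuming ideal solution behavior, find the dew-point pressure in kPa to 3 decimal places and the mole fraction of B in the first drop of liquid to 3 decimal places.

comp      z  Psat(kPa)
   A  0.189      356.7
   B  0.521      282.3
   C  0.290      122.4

At the dew point ψ → 1, so Σzᵢ/Kᵢ = 1 with Kᵢ = Pᵢˢᵃᵗ/P ⇒ 1/P = Σzᵢ/Pᵢˢᵃᵗ.
1/P = 0.189/356.7 + 0.521/282.3 + 0.290/122.4 = 0.004745 ⇒ P = 210.762 kPa
xᵢ = zᵢP/Pᵢˢᵃᵗ ⇒ x_B = 0.521·210.762/282.3 = 0.389

Pdew = 210.762 kPa, x_B = 0.389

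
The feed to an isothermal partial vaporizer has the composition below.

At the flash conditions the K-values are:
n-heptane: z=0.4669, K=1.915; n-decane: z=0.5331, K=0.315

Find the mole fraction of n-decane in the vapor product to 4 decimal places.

y_n-decane = 0.1801

Let β = V/F and solve Σ zᵢ(Kᵢ−1)/(1+β(Kᵢ−1)) = 0.
Feasibility: ΣzᵢKᵢ = 1.0620, Σzᵢ/Kᵢ = 1.9362 — both > 1, two phases present.
Binary case is linear: z₁(K₁−1)(1+β(K₂−1)) + z₂(K₂−1)(1+β(K₁−1)) = 0
⇒ β = [z₁(K₁−1)+z₂(K₂−1)] / [−(K₁−1)(K₂−1)] = 0.06204/0.62678 = 0.0990
Compositions from xᵢ = zᵢ/(1+β(Kᵢ−1)), yᵢ = Kᵢxᵢ:
  n-heptane: x = 0.4281, y = 0.8199
  n-decane: x = 0.5719, y = 0.1801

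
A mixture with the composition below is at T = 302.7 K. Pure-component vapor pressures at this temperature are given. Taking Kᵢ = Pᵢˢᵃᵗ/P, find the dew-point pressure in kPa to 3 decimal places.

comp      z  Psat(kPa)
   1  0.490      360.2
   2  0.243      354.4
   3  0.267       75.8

At the dew point ψ → 1, so Σzᵢ/Kᵢ = 1 with Kᵢ = Pᵢˢᵃᵗ/P ⇒ 1/P = Σzᵢ/Pᵢˢᵃᵗ.
1/P = 0.490/360.2 + 0.243/354.4 + 0.267/75.8 = 0.005568 ⇒ P = 179.583 kPa

Pdew = 179.583 kPa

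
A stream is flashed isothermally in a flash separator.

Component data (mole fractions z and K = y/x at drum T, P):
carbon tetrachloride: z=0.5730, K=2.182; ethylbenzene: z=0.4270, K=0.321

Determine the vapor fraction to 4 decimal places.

Binary case is linear: z₁(K₁−1)(1+ψ(K₂−1)) + z₂(K₂−1)(1+ψ(K₁−1)) = 0
⇒ ψ = [z₁(K₁−1)+z₂(K₂−1)] / [−(K₁−1)(K₂−1)] = 0.38735/0.80258 = 0.4826

ψ = 0.4826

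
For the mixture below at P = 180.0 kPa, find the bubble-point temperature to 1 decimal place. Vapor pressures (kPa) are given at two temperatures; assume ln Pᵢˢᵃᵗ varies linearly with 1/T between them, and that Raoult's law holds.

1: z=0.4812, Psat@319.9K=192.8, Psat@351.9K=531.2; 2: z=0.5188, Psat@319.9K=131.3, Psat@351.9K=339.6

T = 323.2 K

Bubble-point temperature: ΣzᵢPᵢˢᵃᵗ(T) = P. Interpolate ln Pᵢˢᵃᵗ = aᵢ + bᵢ/T.
  T = 319.9 K: ΣzᵢPᵢˢᵃᵗ = 160.89 kPa
  T = 351.9 K: ΣzᵢPᵢˢᵃᵗ = 431.80 kPa
  T = 335.9 K: ΣzᵢPᵢˢᵃᵗ = 269.82 kPa
  T = 327.9 K: ΣzᵢPᵢˢᵃᵗ = 209.67 kPa
  T = 323.9 K: ΣzᵢPᵢˢᵃᵗ = 183.97 kPa
  T = 321.9 K: ΣzᵢPᵢˢᵃᵗ = 172.12 kPa
Interpolating between 321.9 K and 323.9 K gives T ≈ 323.2 K.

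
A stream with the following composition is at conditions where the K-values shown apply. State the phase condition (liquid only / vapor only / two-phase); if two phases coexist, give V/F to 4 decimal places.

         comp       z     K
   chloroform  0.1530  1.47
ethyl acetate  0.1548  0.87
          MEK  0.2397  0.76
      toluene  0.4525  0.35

ΣzᵢKᵢ = 0.7001; Σzᵢ/Kᵢ = 1.8903.
Since ΣzᵢKᵢ < 1 the mixture is below its bubble point — single liquid phase.

liquid only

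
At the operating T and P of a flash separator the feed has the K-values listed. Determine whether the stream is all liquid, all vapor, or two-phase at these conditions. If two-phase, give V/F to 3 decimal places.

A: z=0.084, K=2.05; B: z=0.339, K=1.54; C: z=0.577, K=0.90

all vapor

ΣzᵢKᵢ = 1.214; Σzᵢ/Kᵢ = 0.902.
Since Σzᵢ/Kᵢ < 1 the mixture is above its dew point — single vapor phase.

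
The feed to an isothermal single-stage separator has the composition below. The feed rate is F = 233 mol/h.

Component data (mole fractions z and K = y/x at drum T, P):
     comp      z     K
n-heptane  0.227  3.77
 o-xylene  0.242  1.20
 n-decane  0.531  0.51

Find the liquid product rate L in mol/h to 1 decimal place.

L = 132.0 mol/h

Let β = V/F and solve Σ zᵢ(Kᵢ−1)/(1+β(Kᵢ−1)) = 0.
Check two-phase: ΣzᵢKᵢ = 1.417 > 1 and Σzᵢ/Kᵢ = 1.303 > 1, so g(0) = 0.417 > 0 and g(1) = -0.303 < 0.
Newton iteration, β⁰ = 0.5:
  β = 0.500: g = -0.0370, g' = -0.538 → β = 0.431
  β = 0.431: g = 0.0012, g' = -0.575 → β = 0.433
Converged at β = 0.433.
Then V = β·F = 0.4333·233 = 101.0 mol/h and L = F − V = 132.0 mol/h.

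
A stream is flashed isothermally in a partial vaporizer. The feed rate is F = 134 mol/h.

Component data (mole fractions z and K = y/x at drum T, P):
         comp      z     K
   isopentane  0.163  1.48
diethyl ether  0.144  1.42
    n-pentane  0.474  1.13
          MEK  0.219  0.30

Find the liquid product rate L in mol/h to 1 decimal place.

Material balance + equilibrium reduce to Σ zᵢ(Kᵢ−1)/(1+ψ(Kᵢ−1)) = 0.
Feasibility: ΣzᵢKᵢ = 1.047, Σzᵢ/Kᵢ = 1.361 — both > 1, two phases present.
Newton–Raphson from ψ = 0.53:
  ψ = 0.530: g = -0.0742, g' = -0.319 → ψ = 0.297
  ψ = 0.297: g = -0.0120, g' = -0.227 → ψ = 0.244
  ψ = 0.244: g = -0.0003, g' = -0.215 → ψ = 0.243
Converged at ψ = 0.243.
Then V = ψ·F = 0.2428·134 = 32.5 mol/h and L = F − V = 101.5 mol/h.

L = 101.5 mol/h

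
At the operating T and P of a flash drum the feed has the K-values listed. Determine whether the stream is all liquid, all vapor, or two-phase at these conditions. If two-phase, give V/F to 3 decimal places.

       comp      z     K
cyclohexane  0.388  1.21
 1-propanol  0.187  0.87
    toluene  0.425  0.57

all liquid

ΣzᵢKᵢ = 0.874; Σzᵢ/Kᵢ = 1.281.
Since ΣzᵢKᵢ < 1 the mixture is below its bubble point — single liquid phase.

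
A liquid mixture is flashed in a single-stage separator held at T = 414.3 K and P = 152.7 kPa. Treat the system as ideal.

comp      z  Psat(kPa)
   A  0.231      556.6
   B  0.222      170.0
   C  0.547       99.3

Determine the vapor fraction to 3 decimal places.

ψ = 0.652

Raoult's law: Kᵢ = Pᵢˢᵃᵗ/P = Pᵢˢᵃᵗ/152.7.
  K_A = 556.6/152.7 = 3.64506, K_B = 170.0/152.7 = 1.11329, K_C = 99.3/152.7 = 0.65029
Material balance + equilibrium reduce to Σ zᵢ(Kᵢ−1)/(1+ψ(Kᵢ−1)) = 0.
Check two-phase: ΣzᵢKᵢ = 1.445 > 1 and Σzᵢ/Kᵢ = 1.104 > 1, so g(0) = 0.445 > 0 and g(1) = -0.104 < 0.
Newton iteration, ψ⁰ = 0.68:
  ψ = 0.680: g = -0.0093, g' = -0.324 → ψ = 0.651
  ψ = 0.651: g = 0.0001, g' = -0.333 → ψ = 0.652
Converged at ψ = 0.652.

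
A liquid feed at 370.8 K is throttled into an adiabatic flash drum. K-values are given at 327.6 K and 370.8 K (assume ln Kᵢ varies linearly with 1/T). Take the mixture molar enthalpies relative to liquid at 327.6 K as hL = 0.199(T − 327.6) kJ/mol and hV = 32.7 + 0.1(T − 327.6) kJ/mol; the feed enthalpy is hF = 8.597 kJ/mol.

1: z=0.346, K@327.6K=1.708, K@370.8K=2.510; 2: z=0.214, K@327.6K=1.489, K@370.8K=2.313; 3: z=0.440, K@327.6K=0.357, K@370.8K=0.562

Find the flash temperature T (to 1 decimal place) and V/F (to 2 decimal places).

T = 331.0 K, V/F = 0.24

Adiabatic flash: solve Rachford–Rice at each trial T, then check hF = ψ·hV(T) + (1−ψ)·hL(T).
  T = 327.6 K: K = (1.708, 1.489, 0.357), RR gives ψ = 0.164, H_out = 5.370 kJ/mol
  T = 370.8 K: K = (2.510, 2.313, 0.562), RR gives ψ = 0.971, H_out = 36.197 kJ/mol
  T = 349.2 K: K = (2.095, 1.881, 0.454), RR gives ψ = 0.590, H_out = 22.337 kJ/mol
  T = 338.4 K: K = (1.898, 1.680, 0.404), RR gives ψ = 0.398, H_out = 14.726 kJ/mol
  T = 333.0 K: K = (1.802, 1.583, 0.380), RR gives ψ = 0.289, H_out = 10.364 kJ/mol
  T = 330.3 K: K = (1.755, 1.536, 0.369), RR gives ψ = 0.229, H_out = 7.963 kJ/mol
  T = 331.6 K: K = (1.777, 1.558, 0.374), RR gives ψ = 0.258, H_out = 9.140 kJ/mol
Linear interpolation between T = 330.3 (H_out = 7.963) and T = 331.6 (H_out = 9.140) on hF = 8.597 gives T ≈ 331.0 K, at which ψ = 0.24.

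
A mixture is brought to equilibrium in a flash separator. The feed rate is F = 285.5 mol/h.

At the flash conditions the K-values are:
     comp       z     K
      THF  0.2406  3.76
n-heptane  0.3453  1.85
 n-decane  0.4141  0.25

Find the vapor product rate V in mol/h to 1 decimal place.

V = 139.5 mol/h

Material balance + equilibrium reduce to Σ zᵢ(Kᵢ−1)/(1+ψ(Kᵢ−1)) = 0.
Feasibility: ΣzᵢKᵢ = 1.6470, Σzᵢ/Kᵢ = 1.9070 — both > 1, two phases present.
Iterate (Newton) starting at ψ = 0.4:
  ψ = 0.4000: g = 0.09097, g' = -1.0283 → ψ = 0.4885
Converged at ψ = 0.4885.
Then V = ψ·F = 0.4885·285.5 = 139.5 mol/h and L = F − V = 146.0 mol/h.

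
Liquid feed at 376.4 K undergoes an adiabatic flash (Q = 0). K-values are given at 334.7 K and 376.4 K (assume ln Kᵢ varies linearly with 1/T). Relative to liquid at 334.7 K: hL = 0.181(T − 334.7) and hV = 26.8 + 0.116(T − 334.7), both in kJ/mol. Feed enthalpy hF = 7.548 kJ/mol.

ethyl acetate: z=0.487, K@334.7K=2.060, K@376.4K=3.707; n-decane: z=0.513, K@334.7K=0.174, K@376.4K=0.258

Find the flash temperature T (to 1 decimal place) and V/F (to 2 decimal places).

T = 343.7 K, V/F = 0.23

Adiabatic flash: solve Rachford–Rice at each trial T, then check hF = ψ·hV(T) + (1−ψ)·hL(T).
  T = 334.7 K: K = (2.060, 0.174), RR gives ψ = 0.106, H_out = 2.831 kJ/mol
  T = 376.4 K: K = (3.707, 0.258), RR gives ψ = 0.467, H_out = 18.793 kJ/mol
  T = 355.5 K: K = (2.809, 0.214), RR gives ψ = 0.336, H_out = 12.322 kJ/mol
  T = 345.1 K: K = (2.417, 0.194), RR gives ψ = 0.242, H_out = 8.203 kJ/mol
  T = 339.9 K: K = (2.234, 0.184), RR gives ψ = 0.181, H_out = 5.729 kJ/mol
  T = 342.5 K: K = (2.324, 0.189), RR gives ψ = 0.213, H_out = 7.010 kJ/mol
  T = 343.8 K: K = (2.370, 0.191), RR gives ψ = 0.228, H_out = 7.617 kJ/mol
Linear interpolation between T = 342.5 (H_out = 7.010) and T = 343.8 (H_out = 7.617) on hF = 7.548 gives T ≈ 343.7 K, at which ψ = 0.23.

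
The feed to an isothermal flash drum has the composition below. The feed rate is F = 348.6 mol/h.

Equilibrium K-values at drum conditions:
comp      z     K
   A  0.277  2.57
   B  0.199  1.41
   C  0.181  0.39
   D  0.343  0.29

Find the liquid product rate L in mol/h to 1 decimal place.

L = 280.4 mol/h

Newton iteration, β⁰ = 0.67:
  β = 0.670: g = -0.3753, g' = -1.004 → β = 0.296
  β = 0.296: g = -0.0737, g' = -0.722 → β = 0.194
  β = 0.194: g = 0.0010, g' = -0.749 → β = 0.196
Converged at β = 0.196.
Then V = β·F = 0.1957·348.6 = 68.2 mol/h and L = F − V = 280.4 mol/h.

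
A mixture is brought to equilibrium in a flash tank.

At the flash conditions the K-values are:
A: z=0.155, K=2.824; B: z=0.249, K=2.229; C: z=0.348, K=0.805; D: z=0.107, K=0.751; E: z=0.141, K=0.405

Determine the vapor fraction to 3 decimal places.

Let ψ = V/F and solve Σ zᵢ(Kᵢ−1)/(1+ψ(Kᵢ−1)) = 0.
Check two-phase: ΣzᵢKᵢ = 1.410 > 1 and Σzᵢ/Kᵢ = 1.090 > 1, so g(0) = 0.410 > 0 and g(1) = -0.090 < 0.
Newton iteration, ψ⁰ = 0.62:
  ψ = 0.620: g = 0.0647, g' = -0.386 → ψ = 0.787
  ψ = 0.787: g = 0.0004, g' = -0.389 → ψ = 0.788
Converged at ψ = 0.788.

ψ = 0.788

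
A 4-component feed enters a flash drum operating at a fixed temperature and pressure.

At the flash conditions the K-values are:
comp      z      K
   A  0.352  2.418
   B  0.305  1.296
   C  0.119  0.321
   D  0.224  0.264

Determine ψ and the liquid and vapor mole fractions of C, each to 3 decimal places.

Rachford–Rice: g(ψ) = Σ zᵢ(Kᵢ−1)/(1+ψ(Kᵢ−1)) = 0.
Feasibility: ΣzᵢKᵢ = 1.344, Σzᵢ/Kᵢ = 1.600 — both > 1, two phases present.
Newton–Raphson from ψ = 0.36:
  ψ = 0.360: g = 0.0808, g' = -0.653 → ψ = 0.484
  ψ = 0.484: g = -0.0013, g' = -0.684 → ψ = 0.482
Converged at ψ = 0.482.
Compositions from xᵢ = zᵢ/(1+ψ(Kᵢ−1)), yᵢ = Kᵢxᵢ:
  A: x = 0.209, y = 0.506
  B: x = 0.267, y = 0.346
  C: x = 0.177, y = 0.057
  D: x = 0.347, y = 0.092

ψ = 0.482, x_C = 0.177, y_C = 0.057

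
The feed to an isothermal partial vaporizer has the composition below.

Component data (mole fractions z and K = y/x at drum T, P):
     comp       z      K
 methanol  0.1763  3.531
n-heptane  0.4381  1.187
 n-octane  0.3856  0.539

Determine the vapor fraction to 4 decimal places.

ψ = 0.6147

Let ψ = V/F and solve Σ zᵢ(Kᵢ−1)/(1+ψ(Kᵢ−1)) = 0.
g(0) = ΣzᵢKᵢ − 1 = 0.3504 and g(1) = 1 − Σzᵢ/Kᵢ = -0.1344, so a root lies in (0, 1).
Iterate (Newton) starting at ψ = 0.5:
  ψ = 0.5000: g = 0.04087, g' = -0.3713 → ψ = 0.6101
  ψ = 0.6101: g = 0.00160, g' = -0.3455 → ψ = 0.6147
Converged at ψ = 0.6147.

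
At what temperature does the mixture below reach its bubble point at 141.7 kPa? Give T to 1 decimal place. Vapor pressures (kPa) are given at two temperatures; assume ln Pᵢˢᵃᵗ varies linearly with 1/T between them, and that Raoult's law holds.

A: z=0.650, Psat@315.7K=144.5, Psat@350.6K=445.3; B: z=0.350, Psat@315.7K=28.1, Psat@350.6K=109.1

T = 324.5 K

Bubble-point temperature: ΣzᵢPᵢˢᵃᵗ(T) = P. Interpolate ln Pᵢˢᵃᵗ = aᵢ + bᵢ/T.
  T = 315.7 K: ΣzᵢPᵢˢᵃᵗ = 103.76 kPa
  T = 350.6 K: ΣzᵢPᵢˢᵃᵗ = 327.63 kPa
  T = 333.1 K: ΣzᵢPᵢˢᵃᵗ = 189.58 kPa
  T = 324.4 K: ΣzᵢPᵢˢᵃᵗ = 141.37 kPa
  T = 328.8 K: ΣzᵢPᵢˢᵃᵗ = 164.30 kPa
  T = 326.6 K: ΣzᵢPᵢˢᵃᵗ = 152.48 kPa
Interpolating between 324.4 K and 326.6 K gives T ≈ 324.5 K.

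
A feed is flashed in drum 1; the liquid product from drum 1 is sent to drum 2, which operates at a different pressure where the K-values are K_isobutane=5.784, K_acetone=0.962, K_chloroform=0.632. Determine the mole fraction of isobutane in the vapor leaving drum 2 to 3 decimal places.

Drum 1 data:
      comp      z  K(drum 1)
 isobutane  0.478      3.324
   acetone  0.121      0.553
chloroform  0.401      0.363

Drum 1:
Rachford–Rice: g(ψ₁) = Σ zᵢ(Kᵢ−1)/(1+ψ₁(Kᵢ−1)) = 0.
Feasibility: ΣzᵢKᵢ = 1.801, Σzᵢ/Kᵢ = 1.467 — both > 1, two phases present.
Newton–Raphson from ψ₁ = 0.58:
  ψ₁ = 0.580: g = -0.0050, g' = -0.922 → ψ₁ = 0.575
Converged at ψ₁ = 0.575.
Drum-1 compositions:
  isobutane: x = 0.205, y = 0.680
  acetone: x = 0.163, y = 0.090
  chloroform: x = 0.632, y = 0.230
Drum-2 feed = drum-1 liquid: z₂ = (0.2047, 0.1628, 0.6325).
Drum 2:
Let ψ₂ = V/F and solve Σ zᵢ(Kᵢ−1)/(1+ψ₂(Kᵢ−1)) = 0.
Check two-phase: ΣzᵢKᵢ = 1.740 > 1 and Σzᵢ/Kᵢ = 1.205 > 1, so g(0) = 0.740 > 0 and g(1) = -0.205 < 0.
Newton iteration, ψ₂⁰ = 0.49:
  ψ₂ = 0.490: g = 0.0025, g' = -0.547 → ψ₂ = 0.495
Converged at ψ₂ = 0.495.
  isobutane: x = 0.061, y = 0.352
  acetone: x = 0.166, y = 0.160
  chloroform: x = 0.773, y = 0.489

y_isobutane (drum 2) = 0.352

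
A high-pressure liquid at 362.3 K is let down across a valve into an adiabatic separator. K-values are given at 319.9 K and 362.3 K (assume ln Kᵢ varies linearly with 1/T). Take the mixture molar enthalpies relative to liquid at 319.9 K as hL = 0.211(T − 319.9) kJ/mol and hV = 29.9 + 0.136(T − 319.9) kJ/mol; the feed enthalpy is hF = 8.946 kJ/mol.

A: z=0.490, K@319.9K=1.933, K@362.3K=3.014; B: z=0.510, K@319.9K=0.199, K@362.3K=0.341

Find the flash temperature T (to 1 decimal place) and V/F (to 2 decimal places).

T = 331.9 K, V/F = 0.22

Adiabatic flash: solve Rachford–Rice at each trial T, then check hF = ψ·hV(T) + (1−ψ)·hL(T).
  T = 319.9 K: K = (1.933, 0.199), RR gives ψ = 0.065, H_out = 1.947 kJ/mol
  T = 362.3 K: K = (3.014, 0.341), RR gives ψ = 0.490, H_out = 22.048 kJ/mol
  T = 341.1 K: K = (2.447, 0.265), RR gives ψ = 0.314, H_out = 13.368 kJ/mol
  T = 330.5 K: K = (2.183, 0.231), RR gives ψ = 0.206, H_out = 8.229 kJ/mol
  T = 335.8 K: K = (2.314, 0.247), RR gives ψ = 0.263, H_out = 10.901 kJ/mol
  T = 333.1 K: K = (2.247, 0.239), RR gives ψ = 0.235, H_out = 9.569 kJ/mol
  T = 331.8 K: K = (2.215, 0.235), RR gives ψ = 0.220, H_out = 8.907 kJ/mol
Linear interpolation between T = 331.8 (H_out = 8.907) and T = 333.1 (H_out = 9.569) on hF = 8.946 gives T ≈ 331.9 K, at which ψ = 0.22.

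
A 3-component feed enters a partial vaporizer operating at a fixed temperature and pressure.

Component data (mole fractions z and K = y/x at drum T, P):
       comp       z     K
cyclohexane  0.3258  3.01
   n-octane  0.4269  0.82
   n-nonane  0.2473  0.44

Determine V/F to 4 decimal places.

Material balance + equilibrium reduce to Σ zᵢ(Kᵢ−1)/(1+V/F(Kᵢ−1)) = 0.
Feasibility: ΣzᵢKᵢ = 1.4395, Σzᵢ/Kᵢ = 1.1909 — both > 1, two phases present.
Newton–Raphson from V/F = 0.55:
  V/F = 0.5500: g = 0.02561, g' = -0.4759 → V/F = 0.6038
  V/F = 0.6038: g = 0.00037, g' = -0.4631 → V/F = 0.6046
Converged at V/F = 0.6046.

V/F = 0.6046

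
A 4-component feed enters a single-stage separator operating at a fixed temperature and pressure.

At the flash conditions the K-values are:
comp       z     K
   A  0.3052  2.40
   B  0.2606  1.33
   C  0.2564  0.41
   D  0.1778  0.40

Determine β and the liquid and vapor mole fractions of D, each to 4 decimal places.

β = 0.4216, x_D = 0.2380, y_D = 0.0952

Newton iteration, β⁰ = 0.5:
  β = 0.5000: g = -0.04182, g' = -0.5381 → β = 0.4223
  β = 0.4223: g = -0.00035, g' = -0.5313 → β = 0.4216
Converged at β = 0.4216.
Compositions from xᵢ = zᵢ/(1+β(Kᵢ−1)), yᵢ = Kᵢxᵢ:
  A: x = 0.1919, y = 0.4606
  B: x = 0.2288, y = 0.3043
  C: x = 0.3413, y = 0.1399
  D: x = 0.2380, y = 0.0952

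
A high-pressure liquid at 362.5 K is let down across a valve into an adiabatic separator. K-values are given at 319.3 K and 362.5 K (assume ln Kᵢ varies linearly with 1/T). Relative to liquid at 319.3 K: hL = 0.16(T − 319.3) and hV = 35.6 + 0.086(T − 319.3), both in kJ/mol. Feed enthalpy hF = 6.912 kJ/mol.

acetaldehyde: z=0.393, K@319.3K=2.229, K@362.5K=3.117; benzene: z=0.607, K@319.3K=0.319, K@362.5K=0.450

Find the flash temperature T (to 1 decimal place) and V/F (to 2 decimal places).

T = 327.4 K, V/F = 0.16

Adiabatic flash: solve Rachford–Rice at each trial T, then check hF = ψ·hV(T) + (1−ψ)·hL(T).
  T = 319.3 K: K = (2.229, 0.319), RR gives ψ = 0.083, H_out = 2.962 kJ/mol
  T = 362.5 K: K = (3.117, 0.450), RR gives ψ = 0.428, H_out = 20.775 kJ/mol
  T = 340.9 K: K = (2.664, 0.383), RR gives ψ = 0.272, H_out = 12.711 kJ/mol
  T = 330.1 K: K = (2.444, 0.351), RR gives ψ = 0.185, H_out = 8.159 kJ/mol
  T = 324.7 K: K = (2.336, 0.335), RR gives ψ = 0.136, H_out = 5.661 kJ/mol
  T = 327.4 K: K = (2.390, 0.343), RR gives ψ = 0.161, H_out = 6.932 kJ/mol
  T = 326.0 K: K = (2.362, 0.339), RR gives ψ = 0.148, H_out = 6.279 kJ/mol
Linear interpolation between T = 326.0 (H_out = 6.279) and T = 327.4 (H_out = 6.932) on hF = 6.912 gives T ≈ 327.4 K, at which ψ = 0.16.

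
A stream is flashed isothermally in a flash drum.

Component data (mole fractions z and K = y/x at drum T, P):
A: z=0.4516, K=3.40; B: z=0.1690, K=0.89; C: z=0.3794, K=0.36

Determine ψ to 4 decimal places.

ψ = 0.6354

Newton–Raphson from ψ = 0.6:
  ψ = 0.6000: g = 0.03011, g' = -0.8488 → ψ = 0.6355
  ψ = 0.6355: g = -0.00003, g' = -0.8518 → ψ = 0.6354
Converged at ψ = 0.6354.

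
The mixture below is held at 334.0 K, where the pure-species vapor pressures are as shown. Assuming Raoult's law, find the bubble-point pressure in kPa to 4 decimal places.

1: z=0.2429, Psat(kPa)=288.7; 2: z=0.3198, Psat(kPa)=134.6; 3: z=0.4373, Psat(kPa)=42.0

At the bubble point ψ → 0, so ΣzᵢKᵢ = 1 with Kᵢ = Pᵢˢᵃᵗ/P ⇒ P = ΣzᵢPᵢˢᵃᵗ.
P = 0.2429·288.7 + 0.3198·134.6 + 0.4373·42.0 = 131.5369 kPa

Pbub = 131.5369 kPa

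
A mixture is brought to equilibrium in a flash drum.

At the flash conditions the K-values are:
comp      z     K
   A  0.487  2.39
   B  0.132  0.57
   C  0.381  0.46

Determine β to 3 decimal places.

β = 0.579

Rachford–Rice: g(β) = Σ zᵢ(Kᵢ−1)/(1+β(Kᵢ−1)) = 0.
Feasibility: ΣzᵢKᵢ = 1.414, Σzᵢ/Kᵢ = 1.264 — both > 1, two phases present.
Iterate (Newton) starting at β = 0.5:
  β = 0.500: g = 0.0452, g' = -0.576 → β = 0.579
Converged at β = 0.579.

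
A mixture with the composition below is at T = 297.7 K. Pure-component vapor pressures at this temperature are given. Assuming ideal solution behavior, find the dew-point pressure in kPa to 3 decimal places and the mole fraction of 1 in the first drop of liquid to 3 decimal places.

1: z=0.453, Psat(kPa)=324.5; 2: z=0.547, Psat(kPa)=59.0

At the dew point ψ → 1, so Σzᵢ/Kᵢ = 1 with Kᵢ = Pᵢˢᵃᵗ/P ⇒ 1/P = Σzᵢ/Pᵢˢᵃᵗ.
1/P = 0.453/324.5 + 0.547/59.0 = 0.010667 ⇒ P = 93.745 kPa
xᵢ = zᵢP/Pᵢˢᵃᵗ ⇒ x_1 = 0.453·93.745/324.5 = 0.131

Pdew = 93.745 kPa, x_1 = 0.131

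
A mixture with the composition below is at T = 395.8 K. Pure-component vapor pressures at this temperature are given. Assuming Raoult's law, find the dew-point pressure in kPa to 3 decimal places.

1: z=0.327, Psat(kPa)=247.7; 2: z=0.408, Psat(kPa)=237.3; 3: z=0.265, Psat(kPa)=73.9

Pdew = 150.934 kPa

At the dew point ψ → 1, so Σzᵢ/Kᵢ = 1 with Kᵢ = Pᵢˢᵃᵗ/P ⇒ 1/P = Σzᵢ/Pᵢˢᵃᵗ.
1/P = 0.327/247.7 + 0.408/237.3 + 0.265/73.9 = 0.006625 ⇒ P = 150.934 kPa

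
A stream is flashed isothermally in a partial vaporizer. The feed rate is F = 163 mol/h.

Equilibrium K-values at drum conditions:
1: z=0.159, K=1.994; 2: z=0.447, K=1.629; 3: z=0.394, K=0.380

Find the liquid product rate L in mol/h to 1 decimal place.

Material balance + equilibrium reduce to Σ zᵢ(Kᵢ−1)/(1+ψ(Kᵢ−1)) = 0.
Feasibility: ΣzᵢKᵢ = 1.195, Σzᵢ/Kᵢ = 1.391 — both > 1, two phases present.
Newton–Raphson from ψ = 0.5:
  ψ = 0.500: g = -0.0346, g' = -0.491 → ψ = 0.430
  ψ = 0.430: g = -0.0008, g' = -0.468 → ψ = 0.428
Converged at ψ = 0.428.
Then V = ψ·F = 0.4278·163 = 69.7 mol/h and L = F − V = 93.3 mol/h.

L = 93.3 mol/h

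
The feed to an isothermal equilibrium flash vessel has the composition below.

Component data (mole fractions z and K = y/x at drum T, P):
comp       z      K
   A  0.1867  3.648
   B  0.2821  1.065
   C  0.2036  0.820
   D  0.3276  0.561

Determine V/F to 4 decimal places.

V/F = 0.5169

Rachford–Rice: g(V/F) = Σ zᵢ(Kᵢ−1)/(1+V/F(Kᵢ−1)) = 0.
Check two-phase: ΣzᵢKᵢ = 1.3323 > 1 and Σzᵢ/Kᵢ = 1.1483 > 1, so g(0) = 0.3323 > 0 and g(1) = -0.1483 < 0.
Newton iteration, V/F⁰ = 0.51:
  V/F = 0.5100: g = 0.00242, g' = -0.3509 → V/F = 0.5169
Converged at V/F = 0.5169.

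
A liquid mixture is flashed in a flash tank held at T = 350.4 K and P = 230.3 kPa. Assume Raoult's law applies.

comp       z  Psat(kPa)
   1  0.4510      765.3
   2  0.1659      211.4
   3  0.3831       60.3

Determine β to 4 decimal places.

Raoult's law: Kᵢ = Pᵢˢᵃᵗ/P = Pᵢˢᵃᵗ/230.3.
  K_1 = 765.3/230.3 = 3.323057, K_2 = 211.4/230.3 = 0.917933, K_3 = 60.3/230.3 = 0.261832
Rachford–Rice: g(β) = Σ zᵢ(Kᵢ−1)/(1+β(Kᵢ−1)) = 0.
Check two-phase: ΣzᵢKᵢ = 1.7513 > 1 and Σzᵢ/Kᵢ = 1.7796 > 1, so g(0) = 0.7513 > 0 and g(1) = -0.7796 < 0.
Newton iteration, β⁰ = 0.5:
  β = 0.5000: g = 0.02228, g' = -1.0466 → β = 0.5213
Converged at β = 0.5213.

β = 0.5213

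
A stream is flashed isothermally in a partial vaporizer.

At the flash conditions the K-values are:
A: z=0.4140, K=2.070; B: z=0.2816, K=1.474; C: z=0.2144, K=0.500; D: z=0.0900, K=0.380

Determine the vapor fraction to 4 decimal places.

Material balance + equilibrium reduce to Σ zᵢ(Kᵢ−1)/(1+ψ(Kᵢ−1)) = 0.
g(0) = ΣzᵢKᵢ − 1 = 0.4135 and g(1) = 1 − Σzᵢ/Kᵢ = -0.0567, so a root lies in (0, 1).
Newton–Raphson from ψ = 0.5:
  ψ = 0.5000: g = 0.17269, g' = -0.4105 → ψ = 0.9207
  ψ = 0.9207: g = -0.01260, g' = -0.5228 → ψ = 0.8966
  ψ = 0.8966: g = -0.00021, g' = -0.5061 → ψ = 0.8962
Converged at ψ = 0.8962.

ψ = 0.8962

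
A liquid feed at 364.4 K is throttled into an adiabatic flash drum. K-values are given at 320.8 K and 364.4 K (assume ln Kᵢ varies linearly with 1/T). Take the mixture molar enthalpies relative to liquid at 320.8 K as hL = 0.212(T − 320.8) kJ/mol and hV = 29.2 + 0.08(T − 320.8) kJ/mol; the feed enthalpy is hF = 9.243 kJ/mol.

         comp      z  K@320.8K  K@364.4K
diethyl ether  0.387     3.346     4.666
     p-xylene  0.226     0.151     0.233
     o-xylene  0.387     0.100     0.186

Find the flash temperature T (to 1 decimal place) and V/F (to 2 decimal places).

T = 334.8 K, V/F = 0.23

Adiabatic flash: solve Rachford–Rice at each trial T, then check hF = ψ·hV(T) + (1−ψ)·hL(T).
  T = 320.8 K: K = (3.346, 0.151, 0.100), RR gives ψ = 0.178, H_out = 5.192 kJ/mol
  T = 364.4 K: K = (4.666, 0.233, 0.186), RR gives ψ = 0.318, H_out = 16.709 kJ/mol
  T = 342.6 K: K = (3.993, 0.190, 0.139), RR gives ψ = 0.255, H_out = 11.325 kJ/mol
  T = 331.7 K: K = (3.666, 0.170, 0.119), RR gives ψ = 0.219, H_out = 8.383 kJ/mol
  T = 337.1 K: K = (3.827, 0.180, 0.129), RR gives ψ = 0.237, H_out = 9.867 kJ/mol
  T = 334.4 K: K = (3.746, 0.175, 0.123), RR gives ψ = 0.228, H_out = 9.132 kJ/mol
  T = 335.8 K: K = (3.788, 0.178, 0.126), RR gives ψ = 0.233, H_out = 9.514 kJ/mol
Linear interpolation between T = 334.4 (H_out = 9.132) and T = 335.8 (H_out = 9.514) on hF = 9.243 gives T ≈ 334.8 K, at which ψ = 0.23.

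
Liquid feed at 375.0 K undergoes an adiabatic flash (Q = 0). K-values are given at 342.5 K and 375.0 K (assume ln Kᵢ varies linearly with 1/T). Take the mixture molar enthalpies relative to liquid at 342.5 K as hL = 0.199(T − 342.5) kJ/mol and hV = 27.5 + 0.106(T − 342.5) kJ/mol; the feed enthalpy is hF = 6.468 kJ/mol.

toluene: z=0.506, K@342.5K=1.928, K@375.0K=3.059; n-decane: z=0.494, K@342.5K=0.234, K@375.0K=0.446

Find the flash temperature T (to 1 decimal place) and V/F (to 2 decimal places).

T = 346.5 K, V/F = 0.21

Adiabatic flash: solve Rachford–Rice at each trial T, then check hF = ψ·hV(T) + (1−ψ)·hL(T).
  T = 342.5 K: K = (1.928, 0.234), RR gives ψ = 0.128, H_out = 3.527 kJ/mol
  T = 375.0 K: K = (3.059, 0.446), RR gives ψ = 0.673, H_out = 22.952 kJ/mol
  T = 358.8 K: K = (2.456, 0.328), RR gives ψ = 0.414, H_out = 13.996 kJ/mol
  T = 350.6 K: K = (2.180, 0.278), RR gives ψ = 0.282, H_out = 9.161 kJ/mol
  T = 346.6 K: K = (2.053, 0.256), RR gives ψ = 0.211, H_out = 6.530 kJ/mol
  T = 344.6 K: K = (1.992, 0.245), RR gives ψ = 0.172, H_out = 5.111 kJ/mol
Linear interpolation between T = 344.6 (H_out = 5.111) and T = 346.6 (H_out = 6.530) on hF = 6.468 gives T ≈ 346.5 K, at which ψ = 0.21.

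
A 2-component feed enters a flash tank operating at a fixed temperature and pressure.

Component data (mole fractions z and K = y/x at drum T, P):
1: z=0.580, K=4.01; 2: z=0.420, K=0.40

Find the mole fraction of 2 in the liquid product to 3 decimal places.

x_2 = 0.834

Rachford–Rice: g(ψ) = Σ zᵢ(Kᵢ−1)/(1+ψ(Kᵢ−1)) = 0.
g(0) = ΣzᵢKᵢ − 1 = 1.494 and g(1) = 1 − Σzᵢ/Kᵢ = -0.195, so a root lies in (0, 1).
Newton iteration, ψ⁰ = 0.5:
  ψ = 0.500: g = 0.3369, g' = -1.146 → ψ = 0.794
  ψ = 0.794: g = 0.0337, g' = -1.009 → ψ = 0.827
Converged at ψ = 0.827.
Compositions from xᵢ = zᵢ/(1+ψ(Kᵢ−1)), yᵢ = Kᵢxᵢ:
  1: x = 0.166, y = 0.666
  2: x = 0.834, y = 0.334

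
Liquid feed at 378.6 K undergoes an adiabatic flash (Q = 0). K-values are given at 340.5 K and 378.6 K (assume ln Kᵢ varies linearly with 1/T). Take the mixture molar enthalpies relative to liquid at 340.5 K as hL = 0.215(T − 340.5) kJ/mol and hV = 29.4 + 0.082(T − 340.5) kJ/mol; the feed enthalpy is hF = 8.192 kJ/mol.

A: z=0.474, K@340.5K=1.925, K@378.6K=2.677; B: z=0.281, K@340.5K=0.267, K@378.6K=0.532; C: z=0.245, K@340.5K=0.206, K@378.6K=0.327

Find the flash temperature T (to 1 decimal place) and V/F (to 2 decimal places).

Adiabatic flash: solve Rachford–Rice at each trial T, then check hF = ψ·hV(T) + (1−ψ)·hL(T).
  T = 340.5 K: K = (1.925, 0.267, 0.206), RR gives ψ = 0.054, H_out = 1.583 kJ/mol
  T = 378.6 K: K = (2.677, 0.532, 0.327), RR gives ψ = 0.516, H_out = 20.752 kJ/mol
  T = 359.6 K: K = (2.291, 0.384, 0.263), RR gives ψ = 0.296, H_out = 12.061 kJ/mol
  T = 350.1 K: K = (2.106, 0.322, 0.234), RR gives ψ = 0.183, H_out = 7.217 kJ/mol
  T = 354.9 K: K = (2.199, 0.353, 0.248), RR gives ψ = 0.241, H_out = 9.731 kJ/mol
  T = 352.5 K: K = (2.152, 0.337, 0.241), RR gives ψ = 0.213, H_out = 8.494 kJ/mol
Linear interpolation between T = 350.1 (H_out = 7.217) and T = 352.5 (H_out = 8.494) on hF = 8.192 gives T ≈ 351.9 K, at which ψ = 0.21.

T = 351.9 K, V/F = 0.21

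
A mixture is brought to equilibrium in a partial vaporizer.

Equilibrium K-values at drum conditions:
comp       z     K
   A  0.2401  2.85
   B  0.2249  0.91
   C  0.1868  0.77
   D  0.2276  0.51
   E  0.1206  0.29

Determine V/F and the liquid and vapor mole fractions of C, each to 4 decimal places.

Newton–Raphson from V/F = 0.5:
  V/F = 0.5000: g = -0.11946, g' = -0.4784 → V/F = 0.2503
  V/F = 0.2503: g = 0.00608, g' = -0.5579 → V/F = 0.2612
Converged at V/F = 0.2612.
Compositions from xᵢ = zᵢ/(1+V/F(Kᵢ−1)), yᵢ = Kᵢxᵢ:
  A: x = 0.1619, y = 0.4613
  B: x = 0.2303, y = 0.2096
  C: x = 0.1987, y = 0.1530
  D: x = 0.2610, y = 0.1331
  E: x = 0.1481, y = 0.0429

V/F = 0.2612, x_C = 0.1987, y_C = 0.1530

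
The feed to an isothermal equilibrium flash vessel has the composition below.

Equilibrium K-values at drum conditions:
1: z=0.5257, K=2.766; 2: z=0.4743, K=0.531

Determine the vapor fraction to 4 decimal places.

ψ = 0.8523

Material balance + equilibrium reduce to Σ zᵢ(Kᵢ−1)/(1+ψ(Kᵢ−1)) = 0.
g(0) = ΣzᵢKᵢ − 1 = 0.7059 and g(1) = 1 − Σzᵢ/Kᵢ = -0.0833, so a root lies in (0, 1).
Iterate (Newton) starting at ψ = 0.5:
  ψ = 0.5000: g = 0.20245, g' = -0.6404 → ψ = 0.8161
  ψ = 0.8161: g = 0.01991, g' = -0.5489 → ψ = 0.8524
  ψ = 0.8524: g = -0.00003, g' = -0.5508 → ψ = 0.8523
Converged at ψ = 0.8523.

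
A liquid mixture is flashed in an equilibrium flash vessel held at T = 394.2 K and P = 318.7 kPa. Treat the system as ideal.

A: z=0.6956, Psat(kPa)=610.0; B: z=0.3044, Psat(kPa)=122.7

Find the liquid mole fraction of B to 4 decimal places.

x_B = 0.5978

Raoult's law: Kᵢ = Pᵢˢᵃᵗ/P = Pᵢˢᵃᵗ/318.7.
  K_A = 610.0/318.7 = 1.914026, K_B = 122.7/318.7 = 0.385002
Rachford–Rice: g(V/F) = Σ zᵢ(Kᵢ−1)/(1+V/F(Kᵢ−1)) = 0.
Check two-phase: ΣzᵢKᵢ = 1.4486 > 1 and Σzᵢ/Kᵢ = 1.1541 > 1, so g(0) = 0.4486 > 0 and g(1) = -0.1541 < 0.
Binary case is linear: z₁(K₁−1)(1+V/F(K₂−1)) + z₂(K₂−1)(1+V/F(K₁−1)) = 0
⇒ V/F = [z₁(K₁−1)+z₂(K₂−1)] / [−(K₁−1)(K₂−1)] = 0.44859/0.56212 = 0.7980
Compositions from xᵢ = zᵢ/(1+V/F(Kᵢ−1)), yᵢ = Kᵢxᵢ:
  A: x = 0.4022, y = 0.7699
  B: x = 0.5978, y = 0.2301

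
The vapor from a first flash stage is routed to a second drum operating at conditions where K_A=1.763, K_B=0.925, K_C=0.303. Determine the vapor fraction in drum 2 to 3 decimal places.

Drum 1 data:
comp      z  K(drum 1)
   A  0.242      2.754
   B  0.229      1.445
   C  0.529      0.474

Drum 1:
Material balance + equilibrium reduce to Σ zᵢ(Kᵢ−1)/(1+ψ₁(Kᵢ−1)) = 0.
Feasibility: ΣzᵢKᵢ = 1.248, Σzᵢ/Kᵢ = 1.362 — both > 1, two phases present.
Newton–Raphson from ψ₁ = 0.48:
  ψ₁ = 0.480: g = -0.0578, g' = -0.512 → ψ₁ = 0.367
  ψ₁ = 0.367: g = 0.0010, g' = -0.534 → ψ₁ = 0.369
Converged at ψ₁ = 0.369.
Drum-1 compositions:
  A: x = 0.147, y = 0.405
  B: x = 0.197, y = 0.284
  C: x = 0.656, y = 0.311
Drum-2 feed = drum-1 vapor: z₂ = (0.4046, 0.2842, 0.3111).
Drum 2:
Let ψ₂ = V/F and solve Σ zᵢ(Kᵢ−1)/(1+ψ₂(Kᵢ−1)) = 0.
Check two-phase: ΣzᵢKᵢ = 1.071 > 1 and Σzᵢ/Kᵢ = 1.564 > 1, so g(0) = 0.071 > 0 and g(1) = -0.564 < 0.
Newton iteration, ψ₂⁰ = 0.5:
  ψ₂ = 0.500: g = -0.1315, g' = -0.481 → ψ₂ = 0.227
  ψ₂ = 0.227: g = -0.0160, g' = -0.386 → ψ₂ = 0.185
Converged at ψ₂ = 0.185.
  A: x = 0.355, y = 0.625
  B: x = 0.288, y = 0.267
  C: x = 0.357, y = 0.108

V/F (drum 2) = 0.185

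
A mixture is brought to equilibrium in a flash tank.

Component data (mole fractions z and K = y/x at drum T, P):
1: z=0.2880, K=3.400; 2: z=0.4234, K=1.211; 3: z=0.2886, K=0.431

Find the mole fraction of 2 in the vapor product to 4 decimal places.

Newton–Raphson from ψ = 0.5:
  ψ = 0.5000: g = 0.16548, g' = -0.5407 → ψ = 0.8061
  ψ = 0.8061: g = 0.00855, g' = -0.5252 → ψ = 0.8223
  ψ = 0.8223: g = -0.00005, g' = -0.5313 → ψ = 0.8222
Converged at ψ = 0.8222.
Compositions from xᵢ = zᵢ/(1+ψ(Kᵢ−1)), yᵢ = Kᵢxᵢ:
  1: x = 0.0969, y = 0.3293
  2: x = 0.3608, y = 0.4369
  3: x = 0.5423, y = 0.2337

y_2 = 0.4369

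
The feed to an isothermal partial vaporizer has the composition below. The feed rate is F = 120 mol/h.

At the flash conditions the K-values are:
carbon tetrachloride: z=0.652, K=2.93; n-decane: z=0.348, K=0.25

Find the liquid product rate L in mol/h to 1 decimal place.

L = 37.3 mol/h

Binary case is linear: z₁(K₁−1)(1+β(K₂−1)) + z₂(K₂−1)(1+β(K₁−1)) = 0
⇒ β = [z₁(K₁−1)+z₂(K₂−1)] / [−(K₁−1)(K₂−1)] = 0.9974/1.4475 = 0.689
Then V = β·F = 0.6890·120 = 82.7 mol/h and L = F − V = 37.3 mol/h.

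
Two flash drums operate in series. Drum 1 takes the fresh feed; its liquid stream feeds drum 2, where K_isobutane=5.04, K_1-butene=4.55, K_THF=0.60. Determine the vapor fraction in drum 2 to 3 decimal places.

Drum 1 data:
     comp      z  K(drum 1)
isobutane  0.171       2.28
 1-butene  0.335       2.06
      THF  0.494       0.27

V/F (drum 2) = 0.816

Drum 1:
Material balance + equilibrium reduce to Σ zᵢ(Kᵢ−1)/(1+ψ₁(Kᵢ−1)) = 0.
Feasibility: ΣzᵢKᵢ = 1.213, Σzᵢ/Kᵢ = 2.067 — both > 1, two phases present.
Newton–Raphson from ψ₁ = 0.5:
  ψ₁ = 0.500: g = -0.2024, g' = -0.918 → ψ₁ = 0.280
  ψ₁ = 0.280: g = -0.0179, g' = -0.792 → ψ₁ = 0.257
Converged at ψ₁ = 0.257.
Drum-1 compositions:
  isobutane: x = 0.129, y = 0.293
  1-butene: x = 0.263, y = 0.542
  THF: x = 0.608, y = 0.164
Drum-2 feed = drum-1 liquid: z₂ = (0.1287, 0.2633, 0.6080).
Drum 2:
Rachford–Rice: g(ψ₂) = Σ zᵢ(Kᵢ−1)/(1+ψ₂(Kᵢ−1)) = 0.
Check two-phase: ΣzᵢKᵢ = 2.211 > 1 and Σzᵢ/Kᵢ = 1.097 > 1, so g(0) = 1.211 > 0 and g(1) = -0.097 < 0.
Iterate (Newton) starting at ψ₂ = 0.5:
  ψ₂ = 0.500: g = 0.2050, g' = -0.813 → ψ₂ = 0.752
  ψ₂ = 0.752: g = 0.0356, g' = -0.574 → ψ₂ = 0.814
  ψ₂ = 0.814: g = 0.0009, g' = -0.547 → ψ₂ = 0.816
Converged at ψ₂ = 0.816.
  isobutane: x = 0.030, y = 0.151
  1-butene: x = 0.068, y = 0.308
  THF: x = 0.902, y = 0.541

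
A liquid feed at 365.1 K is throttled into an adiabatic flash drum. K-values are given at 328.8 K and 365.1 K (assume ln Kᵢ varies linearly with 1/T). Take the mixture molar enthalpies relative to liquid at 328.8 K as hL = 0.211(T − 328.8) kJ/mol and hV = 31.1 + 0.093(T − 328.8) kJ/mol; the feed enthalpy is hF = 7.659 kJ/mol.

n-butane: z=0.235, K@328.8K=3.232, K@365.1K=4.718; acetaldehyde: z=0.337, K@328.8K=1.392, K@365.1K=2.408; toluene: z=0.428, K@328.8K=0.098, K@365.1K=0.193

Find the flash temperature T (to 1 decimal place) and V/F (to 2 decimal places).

Adiabatic flash: solve Rachford–Rice at each trial T, then check hF = ψ·hV(T) + (1−ψ)·hL(T).
  T = 328.8 K: K = (3.232, 1.392, 0.098), RR gives ψ = 0.213, H_out = 6.612 kJ/mol
  T = 365.1 K: K = (4.718, 2.408, 0.193), RR gives ψ = 0.504, H_out = 21.163 kJ/mol
  T = 347.0 K: K = (3.946, 1.859, 0.140), RR gives ψ = 0.379, H_out = 14.801 kJ/mol
  T = 337.9 K: K = (3.581, 1.615, 0.118), RR gives ψ = 0.303, H_out = 11.008 kJ/mol
  T = 333.4 K: K = (3.406, 1.502, 0.108), RR gives ψ = 0.260, H_out = 8.920 kJ/mol
  T = 331.1 K: K = (3.319, 1.446, 0.103), RR gives ψ = 0.237, H_out = 7.790 kJ/mol
Linear interpolation between T = 328.8 (H_out = 6.612) and T = 331.1 (H_out = 7.790) on hF = 7.659 gives T ≈ 330.8 K, at which ψ = 0.23.

T = 330.8 K, V/F = 0.23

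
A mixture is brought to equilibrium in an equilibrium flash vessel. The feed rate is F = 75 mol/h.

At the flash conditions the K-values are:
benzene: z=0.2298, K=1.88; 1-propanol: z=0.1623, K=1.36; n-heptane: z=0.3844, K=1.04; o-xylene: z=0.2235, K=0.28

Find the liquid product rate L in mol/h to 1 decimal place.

L = 47.3 mol/h

Let β = V/F and solve Σ zᵢ(Kᵢ−1)/(1+β(Kᵢ−1)) = 0.
Feasibility: ΣzᵢKᵢ = 1.1151, Σzᵢ/Kᵢ = 1.4094 — both > 1, two phases present.
Newton iteration, β⁰ = 0.61:
  β = 0.6100: g = -0.09244, g' = -0.4585 → β = 0.4084
  β = 0.4084: g = -0.01311, g' = -0.3454 → β = 0.3704
  β = 0.3704: g = -0.00023, g' = -0.3337 → β = 0.3697
Converged at β = 0.3697.
Then V = β·F = 0.3697·75 = 27.7 mol/h and L = F − V = 47.3 mol/h.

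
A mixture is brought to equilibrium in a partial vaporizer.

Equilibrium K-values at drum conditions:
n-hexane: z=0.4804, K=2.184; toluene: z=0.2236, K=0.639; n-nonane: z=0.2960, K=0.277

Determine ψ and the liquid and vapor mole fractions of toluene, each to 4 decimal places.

Rachford–Rice: g(ψ) = Σ zᵢ(Kᵢ−1)/(1+ψ(Kᵢ−1)) = 0.
Check two-phase: ΣzᵢKᵢ = 1.2741 > 1 and Σzᵢ/Kᵢ = 1.6385 > 1, so g(0) = 0.2741 > 0 and g(1) = -0.6385 < 0.
Iterate (Newton) starting at ψ = 0.5:
  ψ = 0.5000: g = -0.07639, g' = -0.6886 → ψ = 0.3891
  ψ = 0.3891: g = -0.00227, g' = -0.6546 → ψ = 0.3856
Converged at ψ = 0.3856.
Compositions from xᵢ = zᵢ/(1+ψ(Kᵢ−1)), yᵢ = Kᵢxᵢ:
  n-hexane: x = 0.3298, y = 0.7203
  toluene: x = 0.2598, y = 0.1660
  n-nonane: x = 0.4104, y = 0.1137

ψ = 0.3856, x_toluene = 0.2598, y_toluene = 0.1660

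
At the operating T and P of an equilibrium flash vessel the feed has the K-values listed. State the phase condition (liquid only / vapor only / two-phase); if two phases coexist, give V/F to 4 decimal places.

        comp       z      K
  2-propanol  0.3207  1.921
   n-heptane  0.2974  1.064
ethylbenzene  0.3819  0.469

ΣzᵢKᵢ = 1.1116; Σzᵢ/Kᵢ = 1.2607.
Both exceed 1, so a two-phase solution exists.
Rachford–Rice: g(ψ) = Σ zᵢ(Kᵢ−1)/(1+ψ(Kᵢ−1)) = 0.
Iterate (Newton) starting at ψ = 0.37:
  ψ = 0.3700: g = -0.01348, g' = -0.3193 → ψ = 0.3278
Converged at ψ = 0.3278.

two-phase, V/F = 0.3278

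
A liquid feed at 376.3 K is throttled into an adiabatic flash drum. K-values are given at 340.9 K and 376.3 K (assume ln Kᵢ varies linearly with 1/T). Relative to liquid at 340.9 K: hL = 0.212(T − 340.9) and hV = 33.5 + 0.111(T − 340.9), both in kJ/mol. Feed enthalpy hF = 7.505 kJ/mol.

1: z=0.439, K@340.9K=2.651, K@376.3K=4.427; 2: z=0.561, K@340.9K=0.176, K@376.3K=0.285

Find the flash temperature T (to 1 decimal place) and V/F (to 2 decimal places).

T = 342.9 K, V/F = 0.21

Adiabatic flash: solve Rachford–Rice at each trial T, then check hF = ψ·hV(T) + (1−ψ)·hL(T).
  T = 340.9 K: K = (2.651, 0.176), RR gives ψ = 0.193, H_out = 6.465 kJ/mol
  T = 376.3 K: K = (4.427, 0.285), RR gives ψ = 0.450, H_out = 20.979 kJ/mol
  T = 358.6 K: K = (3.469, 0.227), RR gives ψ = 0.340, H_out = 14.550 kJ/mol
  T = 349.8 K: K = (3.045, 0.201), RR gives ψ = 0.275, H_out = 10.846 kJ/mol
  T = 345.4 K: K = (2.846, 0.188), RR gives ψ = 0.237, H_out = 8.781 kJ/mol
  T = 343.1 K: K = (2.745, 0.182), RR gives ψ = 0.215, H_out = 7.626 kJ/mol
Linear interpolation between T = 340.9 (H_out = 6.465) and T = 343.1 (H_out = 7.626) on hF = 7.505 gives T ≈ 342.9 K, at which ψ = 0.21.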